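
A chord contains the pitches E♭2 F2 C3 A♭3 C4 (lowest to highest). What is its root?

Reordering Eb, F, C, Ab into stacked thirds gives F–Ab–C–Eb; the bottom of that stack, F, is the root.

F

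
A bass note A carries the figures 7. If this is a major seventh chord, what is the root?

A

The figures 7 mean the root of the chord is in the bass. If A is the root of a major seventh chord, the root is A (chord tones A–C#–E–G#).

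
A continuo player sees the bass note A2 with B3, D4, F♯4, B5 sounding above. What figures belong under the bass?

4/2

The notes A, B, D, F# stack in thirds as B–D–F#–A — a B minor seventh chord. The bass A is the seventh, so this is third inversion: figured 4/2.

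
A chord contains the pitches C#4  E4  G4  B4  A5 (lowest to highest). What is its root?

C#, E, G, B, A are the tones of an A dominant ninth chord (A–C#–E–G–B), making A the root.

A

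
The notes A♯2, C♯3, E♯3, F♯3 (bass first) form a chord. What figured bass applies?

6/5

The notes A#, C#, E#, F# stack in thirds as F#–A#–C#–E# — an F# major seventh chord. The bass A# is the third, so this is first inversion: figured 6/5.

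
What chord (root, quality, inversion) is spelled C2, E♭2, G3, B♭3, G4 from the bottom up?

The distinct note names are C, Eb, G, Bb. Stacked in thirds they read C–Eb–G–Bb, which is a minor seventh chord on C.
C is the root of C minor seventh; root in the bass means root position (figured bass 7).

C minor seventh, root position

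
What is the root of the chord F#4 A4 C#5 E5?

F#

F#, A, C#, E are the tones of an F# minor seventh chord (F#–A–C#–E), making F# the root.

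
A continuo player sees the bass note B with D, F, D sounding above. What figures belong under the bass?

5/3

The notes B, D, F stack in thirds as B–D–F — a B diminished triad. The bass B is the root, so this is root position: figured 5/3.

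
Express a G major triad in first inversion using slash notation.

G/B

First inversion of G major has the third (B) in the bass. As a slash chord: G/B.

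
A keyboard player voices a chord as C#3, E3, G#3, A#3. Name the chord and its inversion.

A# half-diminished seventh, first inversion

Reducing to letter names: C#, E, G#, A#. These stack in thirds as A#–C#–E–G# — an A# half-diminished seventh chord.
With the third (C#) in the bass, the chord is in first inversion (figured bass 6/5).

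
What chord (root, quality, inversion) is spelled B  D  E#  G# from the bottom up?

The pitch classes B, D, E#, G# arrange in thirds as E#–G#–B–D: an E# diminished seventh chord.
B is the fifth of E# diminished seventh; fifth in the bass means second inversion (figured bass 4/3).

E# diminished seventh, second inversion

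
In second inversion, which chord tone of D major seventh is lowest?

A

D major seventh is D–F#–A–C#. Second inversion places the fifth in the bass: A.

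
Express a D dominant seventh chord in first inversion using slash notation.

D7/F#

First inversion of D dominant seventh has the third (F#) in the bass. As a slash chord: D7/F#.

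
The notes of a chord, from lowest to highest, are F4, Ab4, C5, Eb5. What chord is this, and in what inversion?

The distinct note names are F, Ab, C, Eb. Stacked in thirds they read F–Ab–C–Eb, which is a minor seventh chord on F.
F is the root of F minor seventh; root in the bass means root position (figured bass 7).

F minor seventh, root position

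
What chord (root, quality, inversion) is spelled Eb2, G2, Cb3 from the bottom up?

Cb augmented, first inversion

The distinct note names are Eb, G, Cb. Stacked in thirds they read Cb–Eb–G, which is an augmented triad on Cb.
The lowest note is Eb, the third of the chord, so this is first inversion (figured bass 6).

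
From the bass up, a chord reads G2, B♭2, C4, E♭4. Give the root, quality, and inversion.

C minor seventh, second inversion

The pitch classes G, Bb, C, Eb arrange in thirds as C–Eb–G–Bb: a C minor seventh chord.
The lowest note is G, the fifth of the chord, so this is second inversion (figured bass 4/3).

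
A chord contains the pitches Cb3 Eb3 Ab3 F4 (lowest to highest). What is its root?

F

The distinct letter names are Cb, Eb, Ab, F. Arranged as a stack of thirds they read F–Ab–Cb–Eb, so F is the root (an F half-diminished seventh chord).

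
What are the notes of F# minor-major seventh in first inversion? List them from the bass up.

A, C#, E#, F#

The chord tones are F#–A–C#–E#. With the third (A) lowest for first inversion: A, C#, E#, F#.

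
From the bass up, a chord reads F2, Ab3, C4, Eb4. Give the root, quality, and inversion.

Reducing to letter names: F, Ab, C, Eb. These stack in thirds as F–Ab–C–Eb — an F minor seventh chord.
With the root (F) in the bass, the chord is in root position (figured bass 7).

F minor seventh, root position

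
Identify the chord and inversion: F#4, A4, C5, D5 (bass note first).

The pitch classes F#, A, C, D arrange in thirds as D–F#–A–C: a D dominant seventh chord.
F# is the third of D dominant seventh; third in the bass means first inversion (figured bass 6/5).

D dominant seventh, first inversion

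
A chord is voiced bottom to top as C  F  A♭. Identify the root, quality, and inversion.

Reducing to letter names: C, F, Ab. These stack in thirds as F–Ab–C — an F minor triad.
The lowest note is C, the fifth of the chord, so this is second inversion (figured bass 6/4).

F minor, second inversion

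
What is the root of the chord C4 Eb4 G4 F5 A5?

F

C, Eb, G, F, A are the tones of an F dominant ninth chord (F–A–C–Eb–G), making F the root.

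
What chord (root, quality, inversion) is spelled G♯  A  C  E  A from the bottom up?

A minor-major seventh, third inversion

Reducing to letter names: G#, A, C, E. These stack in thirds as A–C–E–G# — an A minor-major seventh chord.
G# is the seventh of A minor-major seventh; seventh in the bass means third inversion (figured bass 4/2).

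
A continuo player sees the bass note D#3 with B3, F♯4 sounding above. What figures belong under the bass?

The notes D#, B, F# stack in thirds as B–D#–F# — a B major triad. The bass D# is the third, so this is first inversion: figured 6.

6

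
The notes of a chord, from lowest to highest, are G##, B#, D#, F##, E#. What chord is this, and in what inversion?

The pitch classes G##, B#, D#, F##, E# arrange in thirds as E#–G##–B#–D#–F##: an E# dominant ninth chord.
G## is the third of E# dominant ninth; third in the bass means first inversion.

E# dominant ninth, first inversion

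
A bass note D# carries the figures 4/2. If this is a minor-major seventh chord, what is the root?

E

The figures 4/2 mean the seventh of the chord is in the bass. If D# is the seventh of a minor-major seventh chord, the root is E (chord tones E–G–B–D#).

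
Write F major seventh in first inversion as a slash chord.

Fmaj7/A

First inversion of F major seventh has the third (A) in the bass. As a slash chord: Fmaj7/A.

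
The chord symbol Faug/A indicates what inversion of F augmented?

first inversion

Faug/A means F augmented with A in the bass. A is the third of F augmented (F–A–C#), so this is first inversion.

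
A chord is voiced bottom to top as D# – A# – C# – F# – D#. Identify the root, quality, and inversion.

Reducing to letter names: D#, A#, C#, F#. These stack in thirds as D#–F#–A#–C# — a D# minor seventh chord.
With the root (D#) in the bass, the chord is in root position (figured bass 7).

D# minor seventh, root position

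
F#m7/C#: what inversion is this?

F#m7/C# means F# minor seventh with C# in the bass. C# is the fifth of F# minor seventh (F#–A–C#–E), so this is second inversion.

second inversion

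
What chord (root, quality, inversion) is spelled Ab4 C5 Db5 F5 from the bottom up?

Db major seventh, second inversion

The pitch classes Ab, C, Db, F arrange in thirds as Db–F–Ab–C: a Db major seventh chord.
Ab is the fifth of Db major seventh; fifth in the bass means second inversion (figured bass 4/3).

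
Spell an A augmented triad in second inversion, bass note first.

E#, A, C#

Spelling A augmented: A–C#–E#. In second inversion the fifth is bass, giving E#, A, C# from the bottom.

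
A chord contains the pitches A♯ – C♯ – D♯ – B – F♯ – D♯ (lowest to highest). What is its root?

The distinct letter names are A#, C#, D#, B, F#. Arranged as a stack of thirds they read B–D#–F#–A#–C#, so B is the root (a B major ninth chord).

B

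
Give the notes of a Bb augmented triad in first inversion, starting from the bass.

D, F#, Bb

Bb augmented is Bb–D–F#. First inversion puts the third (D) in the bass, with the remaining tones above: D, F#, Bb.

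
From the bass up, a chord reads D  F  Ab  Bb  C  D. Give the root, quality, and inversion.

Bb dominant ninth, first inversion

The pitch classes D, F, Ab, Bb, C arrange in thirds as Bb–D–F–Ab–C: a Bb dominant ninth chord.
With the third (D) in the bass, the chord is in first inversion.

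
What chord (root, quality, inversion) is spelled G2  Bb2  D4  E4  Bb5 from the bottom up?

E half-diminished seventh, first inversion

The distinct note names are G, Bb, D, E. Stacked in thirds they read E–G–Bb–D, which is a half-diminished seventh chord on E.
With the third (G) in the bass, the chord is in first inversion (figured bass 6/5).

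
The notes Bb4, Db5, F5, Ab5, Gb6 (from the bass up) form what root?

Reordering Bb, Db, F, Ab, Gb into stacked thirds gives Gb–Bb–Db–F–Ab; the bottom of that stack, Gb, is the root.

Gb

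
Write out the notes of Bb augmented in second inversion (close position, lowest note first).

The chord tones are Bb–D–F#. With the fifth (F#) lowest for second inversion: F#, Bb, D.

F#, Bb, D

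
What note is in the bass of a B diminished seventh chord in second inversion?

In second inversion the fifth is lowest. For B diminished seventh (B–D–F–Ab) that is F.

F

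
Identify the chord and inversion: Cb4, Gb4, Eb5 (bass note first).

The pitch classes Cb, Gb, Eb arrange in thirds as Cb–Eb–Gb: a Cb major triad.
With the root (Cb) in the bass, the chord is in root position (figured bass 5/3).

Cb major, root position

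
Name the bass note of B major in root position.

In root position the root is lowest. For B major (B–D#–F#) that is B.

B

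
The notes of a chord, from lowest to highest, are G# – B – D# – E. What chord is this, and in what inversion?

E major seventh, first inversion

Reducing to letter names: G#, B, D#, E. These stack in thirds as E–G#–B–D# — an E major seventh chord.
The lowest note is G#, the third of the chord, so this is first inversion (figured bass 6/5).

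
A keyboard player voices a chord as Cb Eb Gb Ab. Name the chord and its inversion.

Ab minor seventh, first inversion

The pitch classes Cb, Eb, Gb, Ab arrange in thirds as Ab–Cb–Eb–Gb: an Ab minor seventh chord.
The lowest note is Cb, the third of the chord, so this is first inversion (figured bass 6/5).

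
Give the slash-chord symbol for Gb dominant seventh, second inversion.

Second inversion of Gb dominant seventh has the fifth (Db) in the bass. As a slash chord: Gb7/Db.

Gb7/Db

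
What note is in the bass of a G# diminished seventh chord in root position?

G# diminished seventh is G#–B–D–F. Root position places the root in the bass: G#.

G#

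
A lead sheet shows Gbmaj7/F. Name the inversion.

third inversion

Gbmaj7/F means Gb major seventh with F in the bass. F is the seventh of Gb major seventh (Gb–Bb–Db–F), so this is third inversion.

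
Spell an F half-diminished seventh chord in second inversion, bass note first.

Cb, Eb, F, Ab

F half-diminished seventh is F–Ab–Cb–Eb. Second inversion puts the fifth (Cb) in the bass, with the remaining tones above: Cb, Eb, F, Ab.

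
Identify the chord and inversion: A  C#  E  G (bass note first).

A dominant seventh, root position

The distinct note names are A, C#, E, G. Stacked in thirds they read A–C#–E–G, which is a dominant seventh chord on A.
With the root (A) in the bass, the chord is in root position (figured bass 7).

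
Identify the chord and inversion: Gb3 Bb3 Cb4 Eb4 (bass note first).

Cb major seventh, second inversion

Reducing to letter names: Gb, Bb, Cb, Eb. These stack in thirds as Cb–Eb–Gb–Bb — a Cb major seventh chord.
Gb is the fifth of Cb major seventh; fifth in the bass means second inversion (figured bass 4/3).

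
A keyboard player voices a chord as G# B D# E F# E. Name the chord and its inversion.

E major ninth, first inversion

The distinct note names are G#, B, D#, E, F#. Stacked in thirds they read E–G#–B–D#–F#, which is a major ninth chord on E.
With the third (G#) in the bass, the chord is in first inversion.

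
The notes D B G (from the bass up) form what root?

G

Reordering D, B, G into stacked thirds gives G–B–D; the bottom of that stack, G, is the root.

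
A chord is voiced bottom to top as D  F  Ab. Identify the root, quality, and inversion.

D diminished, root position

The distinct note names are D, F, Ab. Stacked in thirds they read D–F–Ab, which is a diminished triad on D.
The lowest note is D, the root of the chord, so this is root position (figured bass 5/3).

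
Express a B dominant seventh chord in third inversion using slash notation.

B7/A

Third inversion of B dominant seventh has the seventh (A) in the bass. As a slash chord: B7/A.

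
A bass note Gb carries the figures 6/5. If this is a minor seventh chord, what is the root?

The figures 6/5 mean the third of the chord is in the bass. If Gb is the third of a minor seventh chord, the root is Eb (chord tones Eb–Gb–Bb–Db).

Eb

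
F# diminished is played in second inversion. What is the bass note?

In second inversion the fifth is lowest. For F# diminished (F#–A–C) that is C.

C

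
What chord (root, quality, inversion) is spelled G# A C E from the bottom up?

A minor-major seventh, third inversion

The distinct note names are G#, A, C, E. Stacked in thirds they read A–C–E–G#, which is a minor-major seventh chord on A.
With the seventh (G#) in the bass, the chord is in third inversion (figured bass 4/2).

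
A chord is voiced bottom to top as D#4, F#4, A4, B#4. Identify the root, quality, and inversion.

Reducing to letter names: D#, F#, A, B#. These stack in thirds as B#–D#–F#–A — a B# diminished seventh chord.
D# is the third of B# diminished seventh; third in the bass means first inversion (figured bass 6/5).

B# diminished seventh, first inversion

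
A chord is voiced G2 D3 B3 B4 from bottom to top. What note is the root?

G

G, D, B are the tones of a G major triad (G–B–D), making G the root.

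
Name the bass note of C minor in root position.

The root of C minor (C–Eb–G) is C; that is the bass in root position.

C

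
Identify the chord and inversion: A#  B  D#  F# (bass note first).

B major seventh, third inversion

The distinct note names are A#, B, D#, F#. Stacked in thirds they read B–D#–F#–A#, which is a major seventh chord on B.
The lowest note is A#, the seventh of the chord, so this is third inversion (figured bass 4/2).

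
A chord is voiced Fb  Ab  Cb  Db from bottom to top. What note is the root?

Reordering Fb, Ab, Cb, Db into stacked thirds gives Db–Fb–Ab–Cb; the bottom of that stack, Db, is the root.

Db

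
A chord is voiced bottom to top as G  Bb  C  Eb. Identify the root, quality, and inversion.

The distinct note names are G, Bb, C, Eb. Stacked in thirds they read C–Eb–G–Bb, which is a minor seventh chord on C.
With the fifth (G) in the bass, the chord is in second inversion (figured bass 4/3).

C minor seventh, second inversion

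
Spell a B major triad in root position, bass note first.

Spelling B major: B–D#–F#. In root position the root is bass, giving B, D#, F# from the bottom.

B, D#, F#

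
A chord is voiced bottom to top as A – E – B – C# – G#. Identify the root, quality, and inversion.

A major ninth, root position

Reducing to letter names: A, E, B, C#, G#. These stack in thirds as A–C#–E–G#–B — an A major ninth chord.
With the root (A) in the bass, the chord is in root position.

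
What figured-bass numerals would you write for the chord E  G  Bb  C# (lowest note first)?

The notes E, G, Bb, C# stack in thirds as C#–E–G–Bb — a C# diminished seventh chord. The bass E is the third, so this is first inversion: figured 6/5.

6/5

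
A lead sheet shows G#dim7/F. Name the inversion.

third inversion

G#dim7/F means G# diminished seventh with F in the bass. F is the seventh of G# diminished seventh (G#–B–D–F), so this is third inversion.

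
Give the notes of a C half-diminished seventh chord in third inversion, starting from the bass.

The chord tones are C–Eb–Gb–Bb. With the seventh (Bb) lowest for third inversion: Bb, C, Eb, Gb.

Bb, C, Eb, Gb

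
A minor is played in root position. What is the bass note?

A

A minor is A–C–E. Root position places the root in the bass: A.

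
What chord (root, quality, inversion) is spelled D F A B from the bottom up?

B half-diminished seventh, first inversion

The distinct note names are D, F, A, B. Stacked in thirds they read B–D–F–A, which is a half-diminished seventh chord on B.
The lowest note is D, the third of the chord, so this is first inversion (figured bass 6/5).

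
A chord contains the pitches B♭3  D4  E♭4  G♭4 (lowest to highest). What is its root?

Reordering Bb, D, Eb, Gb into stacked thirds gives Eb–Gb–Bb–D; the bottom of that stack, Eb, is the root.

Eb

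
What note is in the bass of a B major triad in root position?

B major is B–D#–F#. Root position places the root in the bass: B.

B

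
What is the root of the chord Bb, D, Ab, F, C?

The distinct letter names are Bb, D, Ab, F, C. Arranged as a stack of thirds they read Bb–D–F–Ab–C, so Bb is the root (a Bb dominant ninth chord).

Bb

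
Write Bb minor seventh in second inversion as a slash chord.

Bbm7/F

Second inversion of Bb minor seventh has the fifth (F) in the bass. As a slash chord: Bbm7/F.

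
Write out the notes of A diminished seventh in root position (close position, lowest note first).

A, C, Eb, Gb

A diminished seventh is A–C–Eb–Gb. Root position puts the root (A) in the bass, with the remaining tones above: A, C, Eb, Gb.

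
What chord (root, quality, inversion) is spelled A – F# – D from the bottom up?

D major, second inversion

The distinct note names are A, F#, D. Stacked in thirds they read D–F#–A, which is a major triad on D.
With the fifth (A) in the bass, the chord is in second inversion (figured bass 6/4).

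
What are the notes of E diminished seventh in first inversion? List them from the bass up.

E diminished seventh is E–G–Bb–Db. First inversion puts the third (G) in the bass, with the remaining tones above: G, Bb, Db, E.

G, Bb, Db, E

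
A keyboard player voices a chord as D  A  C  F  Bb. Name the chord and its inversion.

Bb major ninth, first inversion

Reducing to letter names: D, A, C, F, Bb. These stack in thirds as Bb–D–F–A–C — a Bb major ninth chord.
With the third (D) in the bass, the chord is in first inversion.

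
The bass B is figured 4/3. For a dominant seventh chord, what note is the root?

E

The figures 4/3 mean the fifth of the chord is in the bass. If B is the fifth of a dominant seventh chord, the root is E (chord tones E–G#–B–D).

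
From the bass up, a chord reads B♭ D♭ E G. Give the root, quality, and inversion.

E diminished seventh, second inversion

The pitch classes Bb, Db, E, G arrange in thirds as E–G–Bb–Db: an E diminished seventh chord.
The lowest note is Bb, the fifth of the chord, so this is second inversion (figured bass 4/3).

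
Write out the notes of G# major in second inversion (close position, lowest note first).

The chord tones are G#–B#–D#. With the fifth (D#) lowest for second inversion: D#, G#, B#.

D#, G#, B#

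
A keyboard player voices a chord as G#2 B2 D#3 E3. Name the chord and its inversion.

Reducing to letter names: G#, B, D#, E. These stack in thirds as E–G#–B–D# — an E major seventh chord.
With the third (G#) in the bass, the chord is in first inversion (figured bass 6/5).

E major seventh, first inversion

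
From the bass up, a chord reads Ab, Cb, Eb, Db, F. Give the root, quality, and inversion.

Db dominant ninth, second inversion

Reducing to letter names: Ab, Cb, Eb, Db, F. These stack in thirds as Db–F–Ab–Cb–Eb — a Db dominant ninth chord.
The lowest note is Ab, the fifth of the chord, so this is second inversion.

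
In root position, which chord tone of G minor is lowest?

G minor is G–Bb–D. Root position places the root in the bass: G.

G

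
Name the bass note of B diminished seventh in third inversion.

In third inversion the seventh is lowest. For B diminished seventh (B–D–F–Ab) that is Ab.

Ab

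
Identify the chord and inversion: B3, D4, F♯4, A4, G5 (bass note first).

G major ninth, first inversion

Reducing to letter names: B, D, F#, A, G. These stack in thirds as G–B–D–F#–A — a G major ninth chord.
B is the third of G major ninth; third in the bass means first inversion.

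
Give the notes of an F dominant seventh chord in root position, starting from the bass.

F, A, C, Eb

The chord tones are F–A–C–Eb. With the root (F) lowest for root position: F, A, C, Eb.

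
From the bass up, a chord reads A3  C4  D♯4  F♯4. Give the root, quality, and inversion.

D# diminished seventh, second inversion

Reducing to letter names: A, C, D#, F#. These stack in thirds as D#–F#–A–C — a D# diminished seventh chord.
A is the fifth of D# diminished seventh; fifth in the bass means second inversion (figured bass 4/3).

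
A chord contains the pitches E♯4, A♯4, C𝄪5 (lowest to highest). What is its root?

Reordering E#, A#, C## into stacked thirds gives A#–C##–E#; the bottom of that stack, A#, is the root.

A#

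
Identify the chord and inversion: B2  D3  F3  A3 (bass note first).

B half-diminished seventh, root position

The distinct note names are B, D, F, A. Stacked in thirds they read B–D–F–A, which is a half-diminished seventh chord on B.
The lowest note is B, the root of the chord, so this is root position (figured bass 7).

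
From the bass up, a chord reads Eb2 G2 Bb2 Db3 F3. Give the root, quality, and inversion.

Eb dominant ninth, root position

Reducing to letter names: Eb, G, Bb, Db, F. These stack in thirds as Eb–G–Bb–Db–F — an Eb dominant ninth chord.
With the root (Eb) in the bass, the chord is in root position.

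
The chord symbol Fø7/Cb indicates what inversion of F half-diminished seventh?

Fø7/Cb means F half-diminished seventh with Cb in the bass. Cb is the fifth of F half-diminished seventh (F–Ab–Cb–Eb), so this is second inversion.

second inversion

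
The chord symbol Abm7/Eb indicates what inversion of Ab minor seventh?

Abm7/Eb means Ab minor seventh with Eb in the bass. Eb is the fifth of Ab minor seventh (Ab–Cb–Eb–Gb), so this is second inversion.

second inversion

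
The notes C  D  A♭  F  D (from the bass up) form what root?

Reordering C, D, Ab, F into stacked thirds gives D–F–Ab–C; the bottom of that stack, D, is the root.

D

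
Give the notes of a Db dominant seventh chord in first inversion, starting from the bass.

F, Ab, Cb, Db

Db dominant seventh is Db–F–Ab–Cb. First inversion puts the third (F) in the bass, with the remaining tones above: F, Ab, Cb, Db.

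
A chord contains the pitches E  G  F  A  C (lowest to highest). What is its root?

F

The distinct letter names are E, G, F, A, C. Arranged as a stack of thirds they read F–A–C–E–G, so F is the root (an F major ninth chord).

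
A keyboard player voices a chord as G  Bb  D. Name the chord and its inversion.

G minor, root position

The distinct note names are G, Bb, D. Stacked in thirds they read G–Bb–D, which is a minor triad on G.
G is the root of G minor; root in the bass means root position (figured bass 5/3).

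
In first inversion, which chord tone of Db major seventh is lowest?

F

In first inversion the third is lowest. For Db major seventh (Db–F–Ab–C) that is F.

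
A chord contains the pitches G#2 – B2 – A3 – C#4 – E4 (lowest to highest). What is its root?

A

G#, B, A, C#, E are the tones of an A major ninth chord (A–C#–E–G#–B), making A the root.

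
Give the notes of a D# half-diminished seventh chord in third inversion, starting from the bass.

Spelling D# half-diminished seventh: D#–F#–A–C#. In third inversion the seventh is bass, giving C#, D#, F#, A from the bottom.

C#, D#, F#, A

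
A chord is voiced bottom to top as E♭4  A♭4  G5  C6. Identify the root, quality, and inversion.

Reducing to letter names: Eb, Ab, G, C. These stack in thirds as Ab–C–Eb–G — an Ab major seventh chord.
With the fifth (Eb) in the bass, the chord is in second inversion (figured bass 4/3).

Ab major seventh, second inversion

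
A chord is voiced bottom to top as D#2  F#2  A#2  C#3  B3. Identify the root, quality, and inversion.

B major ninth, first inversion

The distinct note names are D#, F#, A#, C#, B. Stacked in thirds they read B–D#–F#–A#–C#, which is a major ninth chord on B.
The lowest note is D#, the third of the chord, so this is first inversion.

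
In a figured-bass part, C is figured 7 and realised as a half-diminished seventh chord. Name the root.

The figures 7 mean the root of the chord is in the bass. If C is the root of a half-diminished seventh chord, the root is C (chord tones C–Eb–Gb–Bb).

C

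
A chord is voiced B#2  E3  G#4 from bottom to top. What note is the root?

E

The distinct letter names are B#, E, G#. Arranged as a stack of thirds they read E–G#–B#, so E is the root (an E augmented triad).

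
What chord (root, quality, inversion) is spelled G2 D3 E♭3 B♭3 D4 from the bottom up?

Eb major seventh, first inversion

The pitch classes G, D, Eb, Bb arrange in thirds as Eb–G–Bb–D: an Eb major seventh chord.
With the third (G) in the bass, the chord is in first inversion (figured bass 6/5).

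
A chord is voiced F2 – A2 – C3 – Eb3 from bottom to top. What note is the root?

The distinct letter names are F, A, C, Eb. Arranged as a stack of thirds they read F–A–C–Eb, so F is the root (an F dominant seventh chord).

F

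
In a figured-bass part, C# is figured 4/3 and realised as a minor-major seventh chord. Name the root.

The figures 4/3 mean the fifth of the chord is in the bass. If C# is the fifth of a minor-major seventh chord, the root is F# (chord tones F#–A–C#–E#).

F#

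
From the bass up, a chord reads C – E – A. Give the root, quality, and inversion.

The distinct note names are C, E, A. Stacked in thirds they read A–C–E, which is a minor triad on A.
C is the third of A minor; third in the bass means first inversion (figured bass 6).

A minor, first inversion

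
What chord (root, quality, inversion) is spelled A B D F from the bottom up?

Reducing to letter names: A, B, D, F. These stack in thirds as B–D–F–A — a B half-diminished seventh chord.
The lowest note is A, the seventh of the chord, so this is third inversion (figured bass 4/2).

B half-diminished seventh, third inversion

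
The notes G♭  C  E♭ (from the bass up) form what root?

C

Gb, C, Eb are the tones of a C diminished triad (C–Eb–Gb), making C the root.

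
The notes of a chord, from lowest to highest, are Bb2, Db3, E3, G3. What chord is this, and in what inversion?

Reducing to letter names: Bb, Db, E, G. These stack in thirds as E–G–Bb–Db — an E diminished seventh chord.
The lowest note is Bb, the fifth of the chord, so this is second inversion (figured bass 4/3).

E diminished seventh, second inversion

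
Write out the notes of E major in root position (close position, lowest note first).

Spelling E major: E–G#–B. In root position the root is bass, giving E, G#, B from the bottom.

E, G#, B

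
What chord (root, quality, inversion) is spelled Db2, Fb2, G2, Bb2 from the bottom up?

The distinct note names are Db, Fb, G, Bb. Stacked in thirds they read G–Bb–Db–Fb, which is a diminished seventh chord on G.
Db is the fifth of G diminished seventh; fifth in the bass means second inversion (figured bass 4/3).

G diminished seventh, second inversion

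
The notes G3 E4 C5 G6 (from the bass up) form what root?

The distinct letter names are G, E, C. Arranged as a stack of thirds they read C–E–G, so C is the root (a C major triad).

C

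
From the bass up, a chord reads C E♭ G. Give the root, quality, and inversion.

Reducing to letter names: C, Eb, G. These stack in thirds as C–Eb–G — a C minor triad.
C is the root of C minor; root in the bass means root position (figured bass 5/3).

C minor, root position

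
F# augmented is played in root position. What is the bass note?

F#

F# augmented is F#–A#–C##. Root position places the root in the bass: F#.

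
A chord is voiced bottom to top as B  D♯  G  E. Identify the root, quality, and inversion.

E minor-major seventh, second inversion

Reducing to letter names: B, D#, G, E. These stack in thirds as E–G–B–D# — an E minor-major seventh chord.
B is the fifth of E minor-major seventh; fifth in the bass means second inversion (figured bass 4/3).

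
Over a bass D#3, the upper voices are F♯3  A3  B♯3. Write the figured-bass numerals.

The notes D#, F#, A, B# stack in thirds as B#–D#–F#–A — a B# diminished seventh chord. The bass D# is the third, so this is first inversion: figured 6/5.

6/5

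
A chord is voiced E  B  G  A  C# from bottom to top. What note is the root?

Reordering E, B, G, A, C# into stacked thirds gives A–C#–E–G–B; the bottom of that stack, A, is the root.

A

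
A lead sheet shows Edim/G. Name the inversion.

first inversion

Edim/G means E diminished with G in the bass. G is the third of E diminished (E–G–Bb), so this is first inversion.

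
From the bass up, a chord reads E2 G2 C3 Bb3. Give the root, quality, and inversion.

C dominant seventh, first inversion

The distinct note names are E, G, C, Bb. Stacked in thirds they read C–E–G–Bb, which is a dominant seventh chord on C.
The lowest note is E, the third of the chord, so this is first inversion (figured bass 6/5).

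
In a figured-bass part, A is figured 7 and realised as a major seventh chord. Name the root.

The figures 7 mean the root of the chord is in the bass. If A is the root of a major seventh chord, the root is A (chord tones A–C#–E–G#).

A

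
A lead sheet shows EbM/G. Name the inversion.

EbM/G means Eb major with G in the bass. G is the third of Eb major (Eb–G–Bb), so this is first inversion.

first inversion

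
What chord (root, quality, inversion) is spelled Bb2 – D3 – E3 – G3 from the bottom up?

E half-diminished seventh, second inversion

Reducing to letter names: Bb, D, E, G. These stack in thirds as E–G–Bb–D — an E half-diminished seventh chord.
Bb is the fifth of E half-diminished seventh; fifth in the bass means second inversion (figured bass 4/3).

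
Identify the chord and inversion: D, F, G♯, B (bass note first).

Reducing to letter names: D, F, G#, B. These stack in thirds as G#–B–D–F — a G# diminished seventh chord.
The lowest note is D, the fifth of the chord, so this is second inversion (figured bass 4/3).

G# diminished seventh, second inversion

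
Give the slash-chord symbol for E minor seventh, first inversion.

First inversion of E minor seventh has the third (G) in the bass. As a slash chord: Em7/G.

Em7/G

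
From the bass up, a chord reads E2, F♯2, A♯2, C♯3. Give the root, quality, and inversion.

F# dominant seventh, third inversion

Reducing to letter names: E, F#, A#, C#. These stack in thirds as F#–A#–C#–E — an F# dominant seventh chord.
The lowest note is E, the seventh of the chord, so this is third inversion (figured bass 4/2).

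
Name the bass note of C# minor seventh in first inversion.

The third of C# minor seventh (C#–E–G#–B) is E; that is the bass in first inversion.

E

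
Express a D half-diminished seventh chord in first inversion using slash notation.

First inversion of D half-diminished seventh has the third (F) in the bass. As a slash chord: Dø7/F.

Dø7/F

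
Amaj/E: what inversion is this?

Amaj/E means A major with E in the bass. E is the fifth of A major (A–C#–E), so this is second inversion.

second inversion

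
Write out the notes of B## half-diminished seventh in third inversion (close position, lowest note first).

A##, B##, D##, F##

B## half-diminished seventh is B##–D##–F##–A##. Third inversion puts the seventh (A##) in the bass, with the remaining tones above: A##, B##, D##, F##.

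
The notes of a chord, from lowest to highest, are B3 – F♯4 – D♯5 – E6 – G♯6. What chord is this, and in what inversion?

Reducing to letter names: B, F#, D#, E, G#. These stack in thirds as E–G#–B–D#–F# — an E major ninth chord.
B is the fifth of E major ninth; fifth in the bass means second inversion.

E major ninth, second inversion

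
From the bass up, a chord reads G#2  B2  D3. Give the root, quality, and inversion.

G# diminished, root position

Reducing to letter names: G#, B, D. These stack in thirds as G#–B–D — a G# diminished triad.
The lowest note is G#, the root of the chord, so this is root position (figured bass 5/3).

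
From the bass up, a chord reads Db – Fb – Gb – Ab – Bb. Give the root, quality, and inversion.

Reducing to letter names: Db, Fb, Gb, Ab, Bb. These stack in thirds as Gb–Bb–Db–Fb–Ab — a Gb dominant ninth chord.
The lowest note is Db, the fifth of the chord, so this is second inversion.

Gb dominant ninth, second inversion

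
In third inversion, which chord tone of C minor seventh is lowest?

The seventh of C minor seventh (C–Eb–G–Bb) is Bb; that is the bass in third inversion.

Bb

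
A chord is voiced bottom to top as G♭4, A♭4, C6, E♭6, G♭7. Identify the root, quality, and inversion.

Reducing to letter names: Gb, Ab, C, Eb. These stack in thirds as Ab–C–Eb–Gb — an Ab dominant seventh chord.
The lowest note is Gb, the seventh of the chord, so this is third inversion (figured bass 4/2).

Ab dominant seventh, third inversion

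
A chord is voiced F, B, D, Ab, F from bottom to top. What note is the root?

The distinct letter names are F, B, D, Ab. Arranged as a stack of thirds they read B–D–F–Ab, so B is the root (a B diminished seventh chord).

B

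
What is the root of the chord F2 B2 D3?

B

The distinct letter names are F, B, D. Arranged as a stack of thirds they read B–D–F, so B is the root (a B diminished triad).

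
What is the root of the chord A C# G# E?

The distinct letter names are A, C#, G#, E. Arranged as a stack of thirds they read A–C#–E–G#, so A is the root (an A major seventh chord).

A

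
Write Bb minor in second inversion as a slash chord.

Bbm/F

Second inversion of Bb minor has the fifth (F) in the bass. As a slash chord: Bbm/F.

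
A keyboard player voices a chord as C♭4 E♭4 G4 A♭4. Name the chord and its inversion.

The pitch classes Cb, Eb, G, Ab arrange in thirds as Ab–Cb–Eb–G: an Ab minor-major seventh chord.
Cb is the third of Ab minor-major seventh; third in the bass means first inversion (figured bass 6/5).

Ab minor-major seventh, first inversion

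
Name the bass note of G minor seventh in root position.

G

The root of G minor seventh (G–Bb–D–F) is G; that is the bass in root position.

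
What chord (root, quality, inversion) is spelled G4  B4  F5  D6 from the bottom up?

Reducing to letter names: G, B, F, D. These stack in thirds as G–B–D–F — a G dominant seventh chord.
With the root (G) in the bass, the chord is in root position (figured bass 7).

G dominant seventh, root position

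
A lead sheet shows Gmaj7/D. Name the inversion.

second inversion

Gmaj7/D means G major seventh with D in the bass. D is the fifth of G major seventh (G–B–D–F#), so this is second inversion.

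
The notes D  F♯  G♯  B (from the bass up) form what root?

G#

Reordering D, F#, G#, B into stacked thirds gives G#–B–D–F#; the bottom of that stack, G#, is the root.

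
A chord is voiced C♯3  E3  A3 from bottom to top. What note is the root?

A

The distinct letter names are C#, E, A. Arranged as a stack of thirds they read A–C#–E, so A is the root (an A major triad).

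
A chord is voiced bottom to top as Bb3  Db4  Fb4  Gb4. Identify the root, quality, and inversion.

Reducing to letter names: Bb, Db, Fb, Gb. These stack in thirds as Gb–Bb–Db–Fb — a Gb dominant seventh chord.
Bb is the third of Gb dominant seventh; third in the bass means first inversion (figured bass 6/5).

Gb dominant seventh, first inversion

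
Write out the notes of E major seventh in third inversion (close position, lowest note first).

D#, E, G#, B

E major seventh is E–G#–B–D#. Third inversion puts the seventh (D#) in the bass, with the remaining tones above: D#, E, G#, B.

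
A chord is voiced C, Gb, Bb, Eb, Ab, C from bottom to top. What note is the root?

The distinct letter names are C, Gb, Bb, Eb, Ab. Arranged as a stack of thirds they read Ab–C–Eb–Gb–Bb, so Ab is the root (an Ab dominant ninth chord).

Ab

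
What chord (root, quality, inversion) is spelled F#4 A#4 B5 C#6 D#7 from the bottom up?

Reducing to letter names: F#, A#, B, C#, D#. These stack in thirds as B–D#–F#–A#–C# — a B major ninth chord.
The lowest note is F#, the fifth of the chord, so this is second inversion.

B major ninth, second inversion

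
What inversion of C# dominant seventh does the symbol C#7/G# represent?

second inversion

C#7/G# means C# dominant seventh with G# in the bass. G# is the fifth of C# dominant seventh (C#–E#–G#–B), so this is second inversion.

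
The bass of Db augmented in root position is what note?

In root position the root is lowest. For Db augmented (Db–F–A) that is Db.

Db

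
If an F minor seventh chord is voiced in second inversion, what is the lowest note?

In second inversion the fifth is lowest. For F minor seventh (F–Ab–C–Eb) that is C.

C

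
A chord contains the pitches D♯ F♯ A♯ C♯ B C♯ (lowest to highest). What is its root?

B

The distinct letter names are D#, F#, A#, C#, B. Arranged as a stack of thirds they read B–D#–F#–A#–C#, so B is the root (a B major ninth chord).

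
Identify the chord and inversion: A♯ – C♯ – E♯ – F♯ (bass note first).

The pitch classes A#, C#, E#, F# arrange in thirds as F#–A#–C#–E#: an F# major seventh chord.
A# is the third of F# major seventh; third in the bass means first inversion (figured bass 6/5).

F# major seventh, first inversion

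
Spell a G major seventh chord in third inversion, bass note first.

F#, G, B, D

The chord tones are G–B–D–F#. With the seventh (F#) lowest for third inversion: F#, G, B, D.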